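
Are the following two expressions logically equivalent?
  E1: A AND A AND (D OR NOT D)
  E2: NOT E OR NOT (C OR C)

E1: A AND A AND (D OR NOT D)
    = A AND A
    = A
E2: NOT E OR NOT (C OR C)
    = NOT E OR NOT C
These differ: at A=0, C=0, D=0, E=0, E1 = 0 but E2 = 1.

No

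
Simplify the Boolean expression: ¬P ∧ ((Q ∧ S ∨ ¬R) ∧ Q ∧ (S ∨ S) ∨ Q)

¬P ∧ ((Q ∧ S ∨ ¬R) ∧ Q ∧ (S ∨ S) ∨ Q)
= ¬P ∧ ((Q ∧ S ∨ ¬R) ∧ Q ∧ S ∨ Q)
= ¬P ∧ (Q ∧ S ∨ Q)
= ¬P ∧ Q

¬P ∧ Q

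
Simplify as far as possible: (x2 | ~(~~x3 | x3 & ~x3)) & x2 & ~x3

(x2 | ~(~~x3 | x3 & ~x3)) & x2 & ~x3
= (x2 | ~~~x3) & x2 & ~x3   (complement / identity)
= (x2 | ~x3) & x2 & ~x3   (double negation)
= x2 & ~x3   (absorption)

x2 & ~x3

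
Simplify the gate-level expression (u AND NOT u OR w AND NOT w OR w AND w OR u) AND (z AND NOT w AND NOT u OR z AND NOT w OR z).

(w OR u) AND z

(u AND NOT u OR w AND NOT w OR w AND w OR u) AND (z AND NOT w AND NOT u OR z AND NOT w OR z)
= (u AND NOT u OR w OR u) AND (z AND NOT w AND NOT u OR z AND NOT w OR z)   — distribution
= (u AND NOT u OR w OR u) AND (z AND NOT w OR z)   — absorption
= (w OR u) AND (z AND NOT w OR z)   — complement / identity
= (w OR u) AND z   — absorption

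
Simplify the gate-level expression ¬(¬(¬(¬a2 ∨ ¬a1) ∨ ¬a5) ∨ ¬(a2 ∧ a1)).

a2 ∧ a1

¬(¬(¬(¬a2 ∨ ¬a1) ∨ ¬a5) ∨ ¬(a2 ∧ a1))
= ¬(¬(a2 ∧ a1 ∨ ¬a5) ∨ ¬(a2 ∧ a1))   (De Morgan)
= (a2 ∧ a1 ∨ ¬a5) ∧ a2 ∧ a1   (De Morgan)
= a2 ∧ a1   (absorption)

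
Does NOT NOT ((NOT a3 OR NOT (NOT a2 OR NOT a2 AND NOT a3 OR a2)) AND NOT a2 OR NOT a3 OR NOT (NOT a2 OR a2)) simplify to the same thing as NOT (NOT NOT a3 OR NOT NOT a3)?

E1: NOT NOT ((NOT a3 OR NOT (NOT a2 OR NOT a2 AND NOT a3 OR a2)) AND NOT a2 OR NOT a3 OR NOT (NOT a2 OR a2))
    = NOT NOT ((NOT a3 OR NOT (NOT a2 OR a2)) AND NOT a2 OR NOT a3 OR NOT (NOT a2 OR a2))   (absorption)
    = NOT NOT (NOT a3 OR NOT (NOT a2 OR a2))   (absorption)
    = NOT (a3 AND (NOT a2 OR a2))   (De Morgan)
    = NOT a3   (complement / identity)
E2: NOT (NOT NOT a3 OR NOT NOT a3)
    = NOT NOT NOT a3   (idempotence)
    = NOT a3   (double negation)
Both reduce to NOT a3, so they are equivalent.

Yes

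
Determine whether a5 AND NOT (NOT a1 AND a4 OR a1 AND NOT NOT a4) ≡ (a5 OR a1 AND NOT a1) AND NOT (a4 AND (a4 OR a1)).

Yes

E1: a5 AND NOT (NOT a1 AND a4 OR a1 AND NOT NOT a4)
    = a5 AND NOT (NOT a1 AND a4 OR a1 AND a4)
    = a5 AND NOT a4
E2: (a5 OR a1 AND NOT a1) AND NOT (a4 AND (a4 OR a1))
    = (a5 OR a1 AND NOT a1) AND NOT a4
    = a5 AND NOT a4
Both reduce to a5 AND NOT a4, so they are equivalent.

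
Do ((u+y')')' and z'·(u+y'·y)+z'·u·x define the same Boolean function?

E1: ((u+y')')'
    = u+y'   [double negation]
E2: z'·(u+y'·y)+z'·u·x
    = z'·u+z'·u·x   [complement / identity]
    = z'·u   [absorption]
These differ: at u=1, x=1, y=0, z=1, E1 = 1 but E2 = 0.

No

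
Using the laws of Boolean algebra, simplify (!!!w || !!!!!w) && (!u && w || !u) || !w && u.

(!!!w || !!!!!w) && (!u && w || !u) || !w && u
= (!!!w || !!!w) && (!u && w || !u) || !w && u   [double negation]
= (!!!w || !!!w) && !u || !w && u   [absorption]
= !!!w && !u || !w && u   [idempotence]
= !w && !u || !w && u   [double negation]
= !w   [distribution]

!w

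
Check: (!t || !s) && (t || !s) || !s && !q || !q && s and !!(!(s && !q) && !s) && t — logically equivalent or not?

No

E1: (!t || !s) && (t || !s) || !s && !q || !q && s
    = !s || !t && t || !s && !q || !q && s   — distribution
    = !s || !s && !q || !q && s   — complement / identity
    = !s || !q   — distribution
E2: !!(!(s && !q) && !s) && t
    = !(s && !q || s) && t   — De Morgan
    = !s && t   — absorption
These differ: at q=0, s=1, t=0, E1 = 1 but E2 = 0.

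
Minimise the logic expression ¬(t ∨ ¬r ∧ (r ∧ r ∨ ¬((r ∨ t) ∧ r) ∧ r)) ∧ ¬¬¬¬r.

¬t ∧ r

¬(t ∨ ¬r ∧ (r ∧ r ∨ ¬((r ∨ t) ∧ r) ∧ r)) ∧ ¬¬¬¬r
= ¬(t ∨ ¬r ∧ (r ∧ r ∨ ¬((r ∨ t) ∧ r) ∧ r)) ∧ ¬¬r   (double negation)
= ¬(t ∨ ¬r ∧ (r ∧ r ∨ ¬r ∧ r)) ∧ ¬¬r   (absorption)
= ¬(t ∨ ¬r ∧ r) ∧ ¬¬r   (distribution)
= ¬t ∧ ¬¬r   (complement / identity)
= ¬t ∧ r   (double negation)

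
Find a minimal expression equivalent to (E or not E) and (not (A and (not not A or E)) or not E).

(E or not E) and (not (A and (not not A or E)) or not E)
= (E or not E) and (not (A and (A or E)) or not E)   (double negation)
= (E or not E) and (not A or not E)   (absorption)
= not A or not E   (complement / identity)

not A or not E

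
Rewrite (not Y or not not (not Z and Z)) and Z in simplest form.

(not Y or not not (not Z and Z)) and Z
= (not Y or not Z and Z) and Z   (double negation)
= not Y and Z   (complement / identity)

not Y and Z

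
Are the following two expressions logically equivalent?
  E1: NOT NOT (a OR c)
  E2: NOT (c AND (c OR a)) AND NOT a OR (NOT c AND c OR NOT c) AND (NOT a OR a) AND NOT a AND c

No

E1: NOT NOT (a OR c)
    = a OR c   — double negation
E2: NOT (c AND (c OR a)) AND NOT a OR (NOT c AND c OR NOT c) AND (NOT a OR a) AND NOT a AND c
    = NOT (c AND (c OR a)) AND NOT a OR (NOT c AND c OR NOT c) AND NOT a AND c   — complement / identity
    = NOT (c AND (c OR a)) AND NOT a OR NOT c AND NOT a AND c   — complement / identity
    = NOT c AND NOT a OR NOT c AND NOT a AND c   — absorption
    = NOT c AND NOT a   — absorption
These differ: at a=1, c=1, E1 = 1 but E2 = 0.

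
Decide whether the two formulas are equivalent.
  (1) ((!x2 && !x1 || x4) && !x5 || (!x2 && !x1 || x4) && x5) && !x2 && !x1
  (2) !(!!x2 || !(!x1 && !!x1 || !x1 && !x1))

E1: ((!x2 && !x1 || x4) && !x5 || (!x2 && !x1 || x4) && x5) && !x2 && !x1
    = (!x2 && !x1 || x4) && !x2 && !x1   (distribution)
    = !x2 && !x1   (absorption)
E2: !(!!x2 || !(!x1 && !!x1 || !x1 && !x1))
    = !x2 && (!x1 && !!x1 || !x1 && !x1)   (De Morgan)
    = !x2 && (!x1 && x1 || !x1 && !x1)   (double negation)
    = !x2 && !x1   (distribution)
Both reduce to !x2 && !x1, so they are equivalent.

Yes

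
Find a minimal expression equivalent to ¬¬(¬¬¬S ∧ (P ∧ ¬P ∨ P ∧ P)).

¬S ∧ P

¬¬(¬¬¬S ∧ (P ∧ ¬P ∨ P ∧ P))
= ¬¬¬S ∧ (P ∧ ¬P ∨ P ∧ P)   — double negation
= ¬¬¬S ∧ P   — distribution
= ¬S ∧ P   — double negation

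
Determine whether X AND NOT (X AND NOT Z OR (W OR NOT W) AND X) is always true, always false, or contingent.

X AND NOT (X AND NOT Z OR (W OR NOT W) AND X)
= X AND NOT (X AND NOT Z OR X)   (complement / identity)
= X AND NOT X   (absorption)
= FALSE   (complement)

always false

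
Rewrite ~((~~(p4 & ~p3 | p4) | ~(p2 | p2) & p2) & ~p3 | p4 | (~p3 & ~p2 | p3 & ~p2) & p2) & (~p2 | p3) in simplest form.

~p4 & (~p2 | p3)

~((~~(p4 & ~p3 | p4) | ~(p2 | p2) & p2) & ~p3 | p4 | (~p3 & ~p2 | p3 & ~p2) & p2) & (~p2 | p3)
= ~((~~p4 | ~(p2 | p2) & p2) & ~p3 | p4 | (~p3 & ~p2 | p3 & ~p2) & p2) & (~p2 | p3)   [absorption]
= ~((p4 | ~(p2 | p2) & p2) & ~p3 | p4 | (~p3 & ~p2 | p3 & ~p2) & p2) & (~p2 | p3)   [double negation]
= ~((p4 | ~(p2 | p2) & p2) & ~p3 | p4 | ~p2 & p2) & (~p2 | p3)   [distribution]
= ~((p4 | ~p2 & p2) & ~p3 | p4 | ~p2 & p2) & (~p2 | p3)   [idempotence]
= ~(p4 | ~p2 & p2) & (~p2 | p3)   [absorption]
= ~p4 & (~p2 | p3)   [complement / identity]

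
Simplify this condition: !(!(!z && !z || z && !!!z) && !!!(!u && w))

!(!(!z && !z || z && !!!z) && !!!(!u && w))
= !(!(!z && !z || z && !z) && !!!(!u && w))
= !(!(!z && !z || z && !z) && !(!u && w))
= !(!!z && !(!u && w))
= !z || !u && w

!z || !u && w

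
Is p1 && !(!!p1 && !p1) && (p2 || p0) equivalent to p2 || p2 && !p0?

E1: p1 && !(!!p1 && !p1) && (p2 || p0)
    = p1 && (!p1 || p1) && (p2 || p0)   [De Morgan]
    = p1 && (p2 || p0)   [complement / identity]
E2: p2 || p2 && !p0
    = p2   [absorption]
These differ: at p0=0, p1=0, p2=1, E1 = 0 but E2 = 1.

No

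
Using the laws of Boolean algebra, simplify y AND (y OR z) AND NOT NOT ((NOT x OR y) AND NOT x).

y AND (y OR z) AND NOT NOT ((NOT x OR y) AND NOT x)
= y AND (y OR z) AND (NOT x OR y) AND NOT x   (double negation)
= y AND (y OR z) AND NOT x   (absorption)
= y AND NOT x   (absorption)

y AND NOT x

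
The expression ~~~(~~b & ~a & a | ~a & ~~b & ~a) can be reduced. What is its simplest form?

~b | a

~~~(~~b & ~a & a | ~a & ~~b & ~a)
= ~(~~b & ~a & a | ~a & ~~b & ~a)
= ~(~~b & ~a)
= ~b | a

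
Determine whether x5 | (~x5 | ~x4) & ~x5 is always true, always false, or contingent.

x5 | (~x5 | ~x4) & ~x5
= x5 | ~x5
= 1

always true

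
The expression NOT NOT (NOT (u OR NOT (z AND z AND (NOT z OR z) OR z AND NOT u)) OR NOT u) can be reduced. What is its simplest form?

NOT NOT (NOT (u OR NOT (z AND z AND (NOT z OR z) OR z AND NOT u)) OR NOT u)
= NOT NOT (NOT (u OR NOT (z AND z OR z AND NOT u)) OR NOT u)   — complement / identity
= NOT NOT (NOT (u OR NOT (z AND (z OR NOT u))) OR NOT u)   — distribution
= NOT ((u OR NOT (z AND (z OR NOT u))) AND u)   — De Morgan
= NOT ((u OR NOT z) AND u)   — absorption
= NOT u   — absorption

NOT u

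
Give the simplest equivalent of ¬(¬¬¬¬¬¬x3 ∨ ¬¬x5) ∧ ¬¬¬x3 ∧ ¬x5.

¬(¬¬¬¬¬¬x3 ∨ ¬¬x5) ∧ ¬¬¬x3 ∧ ¬x5
= ¬(¬¬¬¬x3 ∨ ¬¬x5) ∧ ¬¬¬x3 ∧ ¬x5   [double negation]
= ¬¬¬x3 ∧ ¬x5 ∧ ¬¬¬x3 ∧ ¬x5   [De Morgan]
= ¬¬¬x3 ∧ ¬x5   [idempotence]
= ¬x3 ∧ ¬x5   [double negation]

¬x3 ∧ ¬x5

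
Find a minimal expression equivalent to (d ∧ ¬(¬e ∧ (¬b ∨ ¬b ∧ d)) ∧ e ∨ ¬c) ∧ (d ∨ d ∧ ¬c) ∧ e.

d ∧ e

(d ∧ ¬(¬e ∧ (¬b ∨ ¬b ∧ d)) ∧ e ∨ ¬c) ∧ (d ∨ d ∧ ¬c) ∧ e
= (d ∧ ¬(¬e ∧ ¬b) ∧ e ∨ ¬c) ∧ (d ∨ d ∧ ¬c) ∧ e   [absorption]
= (d ∧ (e ∨ b) ∧ e ∨ ¬c) ∧ (d ∨ d ∧ ¬c) ∧ e   [De Morgan]
= (d ∧ (e ∨ b) ∧ e ∨ ¬c) ∧ d ∧ e   [absorption]
= (d ∧ e ∨ ¬c) ∧ d ∧ e   [absorption]
= d ∧ e   [absorption]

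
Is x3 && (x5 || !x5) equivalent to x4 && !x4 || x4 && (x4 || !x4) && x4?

E1: x3 && (x5 || !x5)
    = x3   (complement / identity)
E2: x4 && !x4 || x4 && (x4 || !x4) && x4
    = x4 && !x4 || x4 && x4   (complement / identity)
    = x4   (distribution)
These differ: at x3=1, x4=0, x5=0, E1 = 1 but E2 = 0.

No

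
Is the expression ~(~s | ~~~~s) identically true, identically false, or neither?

~(~s | ~~~~s)
= ~(~s | ~~s)   [double negation]
= s & ~s   [De Morgan]
= 0   [complement]

identically false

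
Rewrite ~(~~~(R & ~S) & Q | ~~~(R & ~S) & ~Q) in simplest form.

R & ~S

~(~~~(R & ~S) & Q | ~~~(R & ~S) & ~Q)
= ~~~~(R & ~S)   — distribution
= ~~(R & ~S)   — double negation
= R & ~S   — double negation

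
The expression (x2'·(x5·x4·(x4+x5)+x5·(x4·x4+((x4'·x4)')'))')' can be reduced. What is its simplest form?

x2+x5·x4

(x2'·(x5·x4·(x4+x5)+x5·(x4·x4+((x4'·x4)')'))')'
= (x2'·(x5·x4+x5·(x4·x4+((x4'·x4)')'))')'   [absorption]
= x2+x5·x4+x5·(x4·x4+((x4'·x4)')')   [De Morgan]
= x2+x5·x4+x5·(x4·x4+x4'·x4)   [double negation]
= x2+x5·x4+x5·x4   [distribution]
= x2+x5·x4   [idempotence]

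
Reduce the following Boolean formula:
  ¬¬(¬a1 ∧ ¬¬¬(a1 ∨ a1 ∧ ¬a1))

¬a1

¬¬(¬a1 ∧ ¬¬¬(a1 ∨ a1 ∧ ¬a1))
= ¬¬(¬a1 ∧ ¬¬¬a1)
= ¬¬(¬a1 ∧ ¬a1)
= ¬(a1 ∨ a1)
= ¬a1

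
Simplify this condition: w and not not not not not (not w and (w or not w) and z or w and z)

w and not not not not not (not w and (w or not w) and z or w and z)
= w and not not not not not (not w and z or w and z)   — complement / identity
= w and not not not not not z   — distribution
= w and not not not z   — double negation
= w and not z   — double negation

w and not z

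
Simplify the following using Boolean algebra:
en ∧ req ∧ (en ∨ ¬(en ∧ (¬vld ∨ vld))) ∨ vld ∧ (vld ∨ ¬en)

en ∧ req ∨ vld

en ∧ req ∧ (en ∨ ¬(en ∧ (¬vld ∨ vld))) ∨ vld ∧ (vld ∨ ¬en)
= en ∧ req ∧ (en ∨ ¬en) ∨ vld ∧ (vld ∨ ¬en)   [complement / identity]
= en ∧ req ∨ vld ∧ (vld ∨ ¬en)   [complement / identity]
= en ∧ req ∨ vld   [absorption]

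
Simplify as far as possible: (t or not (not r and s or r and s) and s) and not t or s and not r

(t or not (not r and s or r and s) and s) and not t or s and not r
= (t or not s and s) and not t or s and not r   [distribution]
= t and not t or s and not r   [complement / identity]
= s and not r   [complement / identity]

s and not r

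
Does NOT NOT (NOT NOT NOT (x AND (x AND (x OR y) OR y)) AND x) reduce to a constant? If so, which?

yes, False

NOT NOT (NOT NOT NOT (x AND (x AND (x OR y) OR y)) AND x)
= NOT NOT (NOT NOT NOT (x AND (x OR y)) AND x)
= NOT NOT (NOT NOT NOT x AND x)
= NOT NOT (NOT x AND x)
= NOT x AND x
= FALSE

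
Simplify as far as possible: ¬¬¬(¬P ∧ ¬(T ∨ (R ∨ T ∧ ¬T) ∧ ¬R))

P ∨ T

¬¬¬(¬P ∧ ¬(T ∨ (R ∨ T ∧ ¬T) ∧ ¬R))
= ¬¬¬(¬P ∧ ¬(T ∨ R ∧ ¬R))   (complement / identity)
= ¬(¬P ∧ ¬(T ∨ R ∧ ¬R))   (double negation)
= P ∨ T ∨ R ∧ ¬R   (De Morgan)
= P ∨ T   (complement / identity)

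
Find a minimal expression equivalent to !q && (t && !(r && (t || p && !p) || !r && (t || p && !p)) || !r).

!q && !r

!q && (t && !(r && (t || p && !p) || !r && (t || p && !p)) || !r)
= !q && (t && !(t || p && !p) || !r)
= !q && (t && !t || !r)
= !q && !r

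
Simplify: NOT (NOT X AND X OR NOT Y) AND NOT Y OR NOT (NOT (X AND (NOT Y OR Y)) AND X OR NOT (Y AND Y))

NOT (NOT X AND X OR NOT Y) AND NOT Y OR NOT (NOT (X AND (NOT Y OR Y)) AND X OR NOT (Y AND Y))
= NOT (NOT X AND X OR NOT Y) AND NOT Y OR NOT (NOT (X AND (NOT Y OR Y)) AND X OR NOT Y)   [idempotence]
= NOT (NOT X AND X OR NOT Y) AND NOT Y OR NOT (NOT X AND X OR NOT Y)   [complement / identity]
= NOT (NOT X AND X OR NOT Y)   [absorption]
= NOT NOT Y   [complement / identity]
= Y   [double negation]

Y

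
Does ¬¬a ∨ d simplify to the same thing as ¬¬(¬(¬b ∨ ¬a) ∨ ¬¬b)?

E1: ¬¬a ∨ d
    = a ∨ d   (double negation)
E2: ¬¬(¬(¬b ∨ ¬a) ∨ ¬¬b)
    = ¬((¬b ∨ ¬a) ∧ ¬b)   (De Morgan)
    = ¬¬b   (absorption)
    = b   (double negation)
These differ: at a=1, b=0, d=0, E1 = 1 but E2 = 0.

No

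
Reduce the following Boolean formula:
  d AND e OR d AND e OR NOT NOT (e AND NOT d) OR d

d AND e OR d AND e OR NOT NOT (e AND NOT d) OR d
= d AND e OR NOT NOT (e AND NOT d) OR d   (idempotence)
= d AND e OR e AND NOT d OR d   (double negation)
= e OR d   (distribution)

e OR d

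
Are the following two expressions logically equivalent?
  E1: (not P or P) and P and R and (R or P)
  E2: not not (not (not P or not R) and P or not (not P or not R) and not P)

E1: (not P or P) and P and R and (R or P)
    = (not P or P) and P and R   [absorption]
    = P and R   [complement / identity]
E2: not not (not (not P or not R) and P or not (not P or not R) and not P)
    = not not not (not P or not R)   [distribution]
    = not (not P or not R)   [double negation]
    = P and R   [De Morgan]
Both reduce to P and R, so they are equivalent.

Yes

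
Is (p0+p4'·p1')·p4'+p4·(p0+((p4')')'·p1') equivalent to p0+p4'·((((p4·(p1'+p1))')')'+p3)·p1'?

Yes

E1: (p0+p4'·p1')·p4'+p4·(p0+((p4')')'·p1')
    = (p0+p4'·p1')·p4'+p4·(p0+p4'·p1')
    = p0+p4'·p1'
E2: p0+p4'·((((p4·(p1'+p1))')')'+p3)·p1'
    = p0+p4'·(((p4')')'+p3)·p1'
    = p0+p4'·(p4'+p3)·p1'
    = p0+p4'·p1'
Both reduce to p0+p4'·p1', so they are equivalent.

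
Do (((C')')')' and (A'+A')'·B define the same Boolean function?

No

E1: (((C')')')'
    = (C')'   [double negation]
    = C   [double negation]
E2: (A'+A')'·B
    = (A')'·B   [idempotence]
    = A·B   [double negation]
These differ: at A=0, B=0, C=1, E1 = 1 but E2 = 0.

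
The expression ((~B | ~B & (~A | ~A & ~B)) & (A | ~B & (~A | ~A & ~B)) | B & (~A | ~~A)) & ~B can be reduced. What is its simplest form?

((~B | ~B & (~A | ~A & ~B)) & (A | ~B & (~A | ~A & ~B)) | B & (~A | ~~A)) & ~B
= (~B & (~A | ~A & ~B) | ~B & A | B & (~A | ~~A)) & ~B   [distribution]
= (~B & ~A | ~B & A | B & (~A | ~~A)) & ~B   [absorption]
= (~B & ~A | ~B & A | B & (~A | A)) & ~B   [double negation]
= (~B & (~A | A) | B & (~A | A)) & ~B   [distribution]
= (~A | A) & ~B   [distribution]
= ~B   [complement / identity]

~B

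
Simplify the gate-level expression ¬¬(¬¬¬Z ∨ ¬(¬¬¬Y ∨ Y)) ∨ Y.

¬Z ∨ Y

¬¬(¬¬¬Z ∨ ¬(¬¬¬Y ∨ Y)) ∨ Y
= ¬(¬¬Z ∧ (¬¬¬Y ∨ Y)) ∨ Y   — De Morgan
= ¬(¬¬Z ∧ (¬Y ∨ Y)) ∨ Y   — double negation
= ¬¬¬Z ∨ Y   — complement / identity
= ¬Z ∨ Y   — double negation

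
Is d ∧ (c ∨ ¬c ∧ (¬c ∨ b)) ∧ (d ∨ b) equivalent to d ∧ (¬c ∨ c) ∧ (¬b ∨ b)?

Yes

E1: d ∧ (c ∨ ¬c ∧ (¬c ∨ b)) ∧ (d ∨ b)
    = d ∧ (c ∨ ¬c) ∧ (d ∨ b)   [absorption]
    = d ∧ (d ∨ b)   [complement / identity]
    = d   [absorption]
E2: d ∧ (¬c ∨ c) ∧ (¬b ∨ b)
    = d ∧ (¬c ∨ c)   [complement / identity]
    = d   [complement / identity]
Both reduce to d, so they are equivalent.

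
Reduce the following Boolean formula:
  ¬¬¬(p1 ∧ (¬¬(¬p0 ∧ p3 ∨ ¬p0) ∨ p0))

¬p1

¬¬¬(p1 ∧ (¬¬(¬p0 ∧ p3 ∨ ¬p0) ∨ p0))
= ¬(p1 ∧ (¬¬(¬p0 ∧ p3 ∨ ¬p0) ∨ p0))   (double negation)
= ¬(p1 ∧ (¬¬¬p0 ∨ p0))   (absorption)
= ¬(p1 ∧ (¬p0 ∨ p0))   (double negation)
= ¬p1   (complement / identity)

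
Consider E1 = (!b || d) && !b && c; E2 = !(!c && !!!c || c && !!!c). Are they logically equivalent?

No

E1: (!b || d) && !b && c
    = !b && c   — absorption
E2: !(!c && !!!c || c && !!!c)
    = !!!!c   — distribution
    = !!c   — double negation
    = c   — double negation
These differ: at b=1, c=1, d=0, E1 = 0 but E2 = 1.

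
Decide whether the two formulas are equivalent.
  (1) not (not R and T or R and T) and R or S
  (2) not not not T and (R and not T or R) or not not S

E1: not (not R and T or R and T) and R or S
    = not T and R or S
E2: not not not T and (R and not T or R) or not not S
    = not T and (R and not T or R) or not not S
    = not T and (R and not T or R) or S
    = not T and R or S
Both reduce to not T and R or S, so they are equivalent.

Yes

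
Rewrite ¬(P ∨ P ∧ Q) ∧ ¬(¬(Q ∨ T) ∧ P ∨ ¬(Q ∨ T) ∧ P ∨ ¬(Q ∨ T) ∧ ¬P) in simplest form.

¬(P ∨ P ∧ Q) ∧ ¬(¬(Q ∨ T) ∧ P ∨ ¬(Q ∨ T) ∧ P ∨ ¬(Q ∨ T) ∧ ¬P)
= ¬(P ∨ P ∧ Q) ∧ ¬(¬(Q ∨ T) ∧ P ∨ ¬(Q ∨ T) ∧ ¬P)
= ¬(P ∨ P ∧ Q) ∧ ¬¬(Q ∨ T)
= ¬(P ∨ P ∧ Q) ∧ (Q ∨ T)
= ¬P ∧ (Q ∨ T)

¬P ∧ (Q ∨ T)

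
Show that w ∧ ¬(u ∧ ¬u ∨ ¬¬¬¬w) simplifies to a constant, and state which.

False

w ∧ ¬(u ∧ ¬u ∨ ¬¬¬¬w)
= w ∧ ¬(u ∧ ¬u ∨ ¬¬w)   (double negation)
= w ∧ ¬¬¬w   (complement / identity)
= w ∧ ¬w   (double negation)
= False   (complement)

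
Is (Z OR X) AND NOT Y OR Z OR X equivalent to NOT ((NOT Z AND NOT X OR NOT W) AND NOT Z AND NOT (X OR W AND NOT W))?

E1: (Z OR X) AND NOT Y OR Z OR X
    = Z OR X   — absorption
E2: NOT ((NOT Z AND NOT X OR NOT W) AND NOT Z AND NOT (X OR W AND NOT W))
    = NOT ((NOT Z AND NOT X OR NOT W) AND NOT Z AND NOT X)   — complement / identity
    = NOT (NOT Z AND NOT X)   — absorption
    = Z OR X   — De Morgan
Both reduce to Z OR X, so they are equivalent.

Yes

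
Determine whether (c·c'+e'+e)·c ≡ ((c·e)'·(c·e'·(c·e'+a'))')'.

Yes

E1: (c·c'+e'+e)·c
    = (e'+e)·c   [complement / identity]
    = c   [complement / identity]
E2: ((c·e)'·(c·e'·(c·e'+a'))')'
    = c·e+c·e'·(c·e'+a')   [De Morgan]
    = c·e+c·e'   [absorption]
    = c   [distribution]
Both reduce to c, so they are equivalent.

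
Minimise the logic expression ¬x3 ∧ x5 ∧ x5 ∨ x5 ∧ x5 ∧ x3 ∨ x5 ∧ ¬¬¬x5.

¬x3 ∧ x5 ∧ x5 ∨ x5 ∧ x5 ∧ x3 ∨ x5 ∧ ¬¬¬x5
= ¬x3 ∧ x5 ∧ x5 ∨ x5 ∧ x5 ∧ x3 ∨ x5 ∧ ¬x5   (double negation)
= x5 ∧ x5 ∨ x5 ∧ ¬x5   (distribution)
= x5   (distribution)

x5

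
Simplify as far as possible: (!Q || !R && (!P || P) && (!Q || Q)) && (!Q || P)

!Q || !R && P

(!Q || !R && (!P || P) && (!Q || Q)) && (!Q || P)
= (!Q || !R && (!Q || Q)) && (!Q || P)   — complement / identity
= (!Q || !R) && (!Q || P)   — complement / identity
= !Q || !R && P   — distribution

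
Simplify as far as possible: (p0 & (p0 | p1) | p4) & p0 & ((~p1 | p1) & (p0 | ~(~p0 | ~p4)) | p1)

(p0 & (p0 | p1) | p4) & p0 & ((~p1 | p1) & (p0 | ~(~p0 | ~p4)) | p1)
= (p0 & (p0 | p1) | p4) & p0 & ((~p1 | p1) & (p0 | p0 & p4) | p1)   [De Morgan]
= (p0 & (p0 | p1) | p4) & p0 & (p0 | p0 & p4 | p1)   [complement / identity]
= (p0 & (p0 | p1) | p4) & p0 & (p0 | p1)   [absorption]
= p0 & (p0 | p1)   [absorption]
= p0   [absorption]

p0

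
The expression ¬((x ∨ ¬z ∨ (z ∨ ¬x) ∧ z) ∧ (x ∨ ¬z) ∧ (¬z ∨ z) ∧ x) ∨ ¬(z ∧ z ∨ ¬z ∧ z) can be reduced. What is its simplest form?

¬((x ∨ ¬z ∨ (z ∨ ¬x) ∧ z) ∧ (x ∨ ¬z) ∧ (¬z ∨ z) ∧ x) ∨ ¬(z ∧ z ∨ ¬z ∧ z)
= ¬((x ∨ ¬z ∨ z) ∧ (x ∨ ¬z) ∧ (¬z ∨ z) ∧ x) ∨ ¬(z ∧ z ∨ ¬z ∧ z)   (absorption)
= ¬((x ∨ ¬z ∨ z) ∧ (x ∨ ¬z) ∧ x) ∨ ¬(z ∧ z ∨ ¬z ∧ z)   (complement / identity)
= ¬((x ∨ ¬z) ∧ x) ∨ ¬(z ∧ z ∨ ¬z ∧ z)   (absorption)
= ¬x ∨ ¬(z ∧ z ∨ ¬z ∧ z)   (absorption)
= ¬x ∨ ¬z   (distribution)

¬x ∨ ¬z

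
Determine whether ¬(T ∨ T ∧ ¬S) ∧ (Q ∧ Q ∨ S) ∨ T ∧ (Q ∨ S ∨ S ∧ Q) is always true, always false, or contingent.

contingent

¬(T ∨ T ∧ ¬S) ∧ (Q ∧ Q ∨ S) ∨ T ∧ (Q ∨ S ∨ S ∧ Q)
= ¬(T ∨ T ∧ ¬S) ∧ (Q ∧ Q ∨ S) ∨ T ∧ (Q ∨ S)   (absorption)
= ¬T ∧ (Q ∧ Q ∨ S) ∨ T ∧ (Q ∨ S)   (absorption)
= ¬T ∧ (Q ∨ S) ∨ T ∧ (Q ∨ S)   (idempotence)
= Q ∨ S   (distribution)
This depends on Q, S, so it is not a constant.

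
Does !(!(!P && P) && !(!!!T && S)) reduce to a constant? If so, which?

no

!(!(!P && P) && !(!!!T && S))
= !P && P || !!!T && S   (De Morgan)
= !!!T && S   (complement / identity)
= !T && S   (double negation)
This depends on S, T, so it is not a constant.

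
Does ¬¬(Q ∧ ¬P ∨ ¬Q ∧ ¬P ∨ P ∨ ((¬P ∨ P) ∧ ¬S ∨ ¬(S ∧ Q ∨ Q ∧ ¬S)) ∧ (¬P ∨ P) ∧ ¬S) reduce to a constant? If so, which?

yes, True

¬¬(Q ∧ ¬P ∨ ¬Q ∧ ¬P ∨ P ∨ ((¬P ∨ P) ∧ ¬S ∨ ¬(S ∧ Q ∨ Q ∧ ¬S)) ∧ (¬P ∨ P) ∧ ¬S)
= ¬¬(Q ∧ ¬P ∨ ¬Q ∧ ¬P ∨ P ∨ ((¬P ∨ P) ∧ ¬S ∨ ¬Q) ∧ (¬P ∨ P) ∧ ¬S)   [distribution]
= ¬¬(¬P ∨ P ∨ ((¬P ∨ P) ∧ ¬S ∨ ¬Q) ∧ (¬P ∨ P) ∧ ¬S)   [distribution]
= ¬¬(¬P ∨ P ∨ (¬P ∨ P) ∧ ¬S)   [absorption]
= ¬¬(¬P ∨ P)   [absorption]
= ¬P ∨ P   [double negation]
= True   [complement]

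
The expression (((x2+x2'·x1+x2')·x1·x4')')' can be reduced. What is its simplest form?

(((x2+x2'·x1+x2')·x1·x4')')'
= (((x2+x2')·x1·x4')')'   [absorption]
= ((x1·x4')')'   [complement / identity]
= x1·x4'   [double negation]

x1·x4'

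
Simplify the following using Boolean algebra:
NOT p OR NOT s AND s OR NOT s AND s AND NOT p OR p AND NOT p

NOT p OR NOT s AND s OR NOT s AND s AND NOT p OR p AND NOT p
= NOT p OR NOT s AND s OR p AND NOT p
= NOT p OR p AND NOT p
= NOT p

NOT p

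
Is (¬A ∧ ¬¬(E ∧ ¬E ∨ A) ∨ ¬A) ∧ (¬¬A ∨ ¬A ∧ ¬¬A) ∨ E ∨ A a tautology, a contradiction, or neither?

(¬A ∧ ¬¬(E ∧ ¬E ∨ A) ∨ ¬A) ∧ (¬¬A ∨ ¬A ∧ ¬¬A) ∨ E ∨ A
= (¬A ∧ ¬¬A ∨ ¬A) ∧ (¬¬A ∨ ¬A ∧ ¬¬A) ∨ E ∨ A   [complement / identity]
= ¬A ∧ ¬¬A ∨ ¬A ∧ ¬¬A ∨ E ∨ A   [distribution]
= ¬A ∧ ¬¬A ∨ E ∨ A   [idempotence]
= ¬A ∧ A ∨ E ∨ A   [double negation]
= E ∨ A   [complement / identity]
This depends on A, E, so it is not a constant.

neither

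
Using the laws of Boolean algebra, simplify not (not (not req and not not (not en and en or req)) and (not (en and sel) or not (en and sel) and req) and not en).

not (not (not req and not not (not en and en or req)) and (not (en and sel) or not (en and sel) and req) and not en)
= not ((req or not (not en and en or req)) and (not (en and sel) or not (en and sel) and req) and not en)   (De Morgan)
= not ((req or not req) and (not (en and sel) or not (en and sel) and req) and not en)   (complement / identity)
= not ((req or not req) and not (en and sel) and not en)   (absorption)
= not (not (en and sel) and not en)   (complement / identity)
= en and sel or en   (De Morgan)
= en   (absorption)

en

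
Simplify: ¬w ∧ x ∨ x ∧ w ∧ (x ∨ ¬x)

¬w ∧ x ∨ x ∧ w ∧ (x ∨ ¬x)
= ¬w ∧ x ∨ x ∧ w   — complement / identity
= x   — distribution

x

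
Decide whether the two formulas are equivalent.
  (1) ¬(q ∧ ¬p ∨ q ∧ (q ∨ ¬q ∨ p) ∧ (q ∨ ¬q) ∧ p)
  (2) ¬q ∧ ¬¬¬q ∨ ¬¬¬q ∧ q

E1: ¬(q ∧ ¬p ∨ q ∧ (q ∨ ¬q ∨ p) ∧ (q ∨ ¬q) ∧ p)
    = ¬(q ∧ ¬p ∨ q ∧ (q ∨ ¬q) ∧ p)   — absorption
    = ¬(q ∧ ¬p ∨ q ∧ p)   — complement / identity
    = ¬q   — distribution
E2: ¬q ∧ ¬¬¬q ∨ ¬¬¬q ∧ q
    = ¬¬¬q   — distribution
    = ¬q   — double negation
Both reduce to ¬q, so they are equivalent.

Yes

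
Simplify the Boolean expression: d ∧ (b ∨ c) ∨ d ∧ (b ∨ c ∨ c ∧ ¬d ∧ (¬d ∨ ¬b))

d ∧ (b ∨ c) ∨ d ∧ (b ∨ c ∨ c ∧ ¬d ∧ (¬d ∨ ¬b))
= d ∧ (b ∨ c) ∨ d ∧ (b ∨ c ∨ c ∧ ¬d)   — absorption
= d ∧ (b ∨ c) ∨ d ∧ (b ∨ c)   — absorption
= d ∧ (b ∨ c)   — idempotence

d ∧ (b ∨ c)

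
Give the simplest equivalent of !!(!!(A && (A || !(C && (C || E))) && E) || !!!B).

A && E || !B

!!(!!(A && (A || !(C && (C || E))) && E) || !!!B)
= !(!(A && (A || !(C && (C || E))) && E) && !!B)   — De Morgan
= A && (A || !(C && (C || E))) && E || !B   — De Morgan
= A && (A || !C) && E || !B   — absorption
= A && E || !B   — absorption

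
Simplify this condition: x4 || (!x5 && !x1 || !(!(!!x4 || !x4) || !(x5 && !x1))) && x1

x4 || (!x5 && !x1 || !(!(!!x4 || !x4) || !(x5 && !x1))) && x1
= x4 || (!x5 && !x1 || (!!x4 || !x4) && x5 && !x1) && x1   [De Morgan]
= x4 || (!x5 && !x1 || (x4 || !x4) && x5 && !x1) && x1   [double negation]
= x4 || (!x5 && !x1 || x5 && !x1) && x1   [complement / identity]
= x4 || !x1 && x1   [distribution]
= x4   [complement / identity]

x4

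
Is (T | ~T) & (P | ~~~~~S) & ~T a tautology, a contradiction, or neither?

(T | ~T) & (P | ~~~~~S) & ~T
= (P | ~~~~~S) & ~T   [complement / identity]
= (P | ~~~S) & ~T   [double negation]
= (P | ~S) & ~T   [double negation]
This depends on P, S, T, so it is not a constant.

neither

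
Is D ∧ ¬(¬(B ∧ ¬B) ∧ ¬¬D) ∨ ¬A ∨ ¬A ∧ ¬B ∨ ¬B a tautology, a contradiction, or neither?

neither

D ∧ ¬(¬(B ∧ ¬B) ∧ ¬¬D) ∨ ¬A ∨ ¬A ∧ ¬B ∨ ¬B
= D ∧ (B ∧ ¬B ∨ ¬D) ∨ ¬A ∨ ¬A ∧ ¬B ∨ ¬B   [De Morgan]
= D ∧ ¬D ∨ ¬A ∨ ¬A ∧ ¬B ∨ ¬B   [complement / identity]
= D ∧ ¬D ∨ ¬A ∨ ¬B   [absorption]
= ¬A ∨ ¬B   [complement / identity]
This depends on A, B, so it is not a constant.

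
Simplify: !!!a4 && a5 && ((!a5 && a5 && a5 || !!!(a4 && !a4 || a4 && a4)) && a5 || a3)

!a4 && a5

!!!a4 && a5 && ((!a5 && a5 && a5 || !!!(a4 && !a4 || a4 && a4)) && a5 || a3)
= !!!a4 && a5 && ((!a5 && a5 || !!!(a4 && !a4 || a4 && a4)) && a5 || a3)   — idempotence
= !!!a4 && a5 && (!!!(a4 && !a4 || a4 && a4) && a5 || a3)   — complement / identity
= !!!a4 && a5 && (!!!a4 && a5 || a3)   — distribution
= !!!a4 && a5   — absorption
= !a4 && a5   — double negation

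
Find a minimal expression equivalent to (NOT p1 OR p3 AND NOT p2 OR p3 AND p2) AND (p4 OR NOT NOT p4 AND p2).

(NOT p1 OR p3 AND NOT p2 OR p3 AND p2) AND (p4 OR NOT NOT p4 AND p2)
= (NOT p1 OR p3) AND (p4 OR NOT NOT p4 AND p2)   — distribution
= (NOT p1 OR p3) AND (p4 OR p4 AND p2)   — double negation
= (NOT p1 OR p3) AND p4   — absorption

(NOT p1 OR p3) AND p4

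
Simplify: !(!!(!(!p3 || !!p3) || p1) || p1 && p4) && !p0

!(!!(!(!p3 || !!p3) || p1) || p1 && p4) && !p0
= !(!!(p3 && !p3 || p1) || p1 && p4) && !p0
= !(!!p1 || p1 && p4) && !p0
= !(p1 || p1 && p4) && !p0
= !p1 && !p0

!p1 && !p0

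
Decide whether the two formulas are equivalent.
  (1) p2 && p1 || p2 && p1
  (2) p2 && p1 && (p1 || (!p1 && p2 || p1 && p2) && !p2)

Yes

E1: p2 && p1 || p2 && p1
    = p2 && p1   [idempotence]
E2: p2 && p1 && (p1 || (!p1 && p2 || p1 && p2) && !p2)
    = p2 && p1 && (p1 || p2 && !p2)   [distribution]
    = p2 && p1 && p1   [complement / identity]
    = p2 && p1   [idempotence]
Both reduce to p2 && p1, so they are equivalent.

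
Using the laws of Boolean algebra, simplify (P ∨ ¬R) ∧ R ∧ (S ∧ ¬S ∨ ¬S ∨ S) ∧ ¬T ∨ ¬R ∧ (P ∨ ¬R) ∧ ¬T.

(P ∨ ¬R) ∧ R ∧ (S ∧ ¬S ∨ ¬S ∨ S) ∧ ¬T ∨ ¬R ∧ (P ∨ ¬R) ∧ ¬T
= (P ∨ ¬R) ∧ R ∧ (¬S ∨ S) ∧ ¬T ∨ ¬R ∧ (P ∨ ¬R) ∧ ¬T   — complement / identity
= ¬T ∧ ((P ∨ ¬R) ∧ R ∧ (¬S ∨ S) ∨ ¬R ∧ (P ∨ ¬R))   — distribution
= ¬T ∧ ((P ∨ ¬R) ∧ R ∨ ¬R ∧ (P ∨ ¬R))   — complement / identity
= ¬T ∧ (P ∨ ¬R)   — distribution

¬T ∧ (P ∨ ¬R)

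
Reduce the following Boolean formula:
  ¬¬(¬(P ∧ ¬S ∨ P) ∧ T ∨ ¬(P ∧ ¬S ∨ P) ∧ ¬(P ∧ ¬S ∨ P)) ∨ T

¬¬(¬(P ∧ ¬S ∨ P) ∧ T ∨ ¬(P ∧ ¬S ∨ P) ∧ ¬(P ∧ ¬S ∨ P)) ∨ T
= ¬¬(¬(P ∧ ¬S ∨ P) ∧ T ∨ ¬(P ∧ ¬S ∨ P)) ∨ T   — idempotence
= ¬¬¬(P ∧ ¬S ∨ P) ∨ T   — absorption
= ¬¬¬P ∨ T   — absorption
= ¬P ∨ T   — double negation

¬P ∨ T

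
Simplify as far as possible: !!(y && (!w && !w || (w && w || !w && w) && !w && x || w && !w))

y && !w

!!(y && (!w && !w || (w && w || !w && w) && !w && x || w && !w))
= !!(y && (!w && !w || w && !w && x || w && !w))   — distribution
= !!(y && (!w && !w || w && !w))   — absorption
= !!(y && !w)   — distribution
= y && !w   — double negation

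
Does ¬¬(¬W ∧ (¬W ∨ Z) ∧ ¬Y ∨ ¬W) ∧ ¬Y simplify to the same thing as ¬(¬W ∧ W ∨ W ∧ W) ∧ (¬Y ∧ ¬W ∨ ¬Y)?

Yes

E1: ¬¬(¬W ∧ (¬W ∨ Z) ∧ ¬Y ∨ ¬W) ∧ ¬Y
    = ¬¬(¬W ∧ ¬Y ∨ ¬W) ∧ ¬Y   — absorption
    = ¬¬¬W ∧ ¬Y   — absorption
    = ¬W ∧ ¬Y   — double negation
E2: ¬(¬W ∧ W ∨ W ∧ W) ∧ (¬Y ∧ ¬W ∨ ¬Y)
    = ¬W ∧ (¬Y ∧ ¬W ∨ ¬Y)   — distribution
    = ¬W ∧ ¬Y   — absorption
Both reduce to ¬W ∧ ¬Y, so they are equivalent.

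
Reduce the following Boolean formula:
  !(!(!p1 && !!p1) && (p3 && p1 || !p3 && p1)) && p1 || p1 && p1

p1

!(!(!p1 && !!p1) && (p3 && p1 || !p3 && p1)) && p1 || p1 && p1
= !(!(!p1 && !!p1) && p1) && p1 || p1 && p1   [distribution]
= !((p1 || !p1) && p1) && p1 || p1 && p1   [De Morgan]
= !p1 && p1 || p1 && p1   [complement / identity]
= p1 && p1   [complement / identity]
= p1   [idempotence]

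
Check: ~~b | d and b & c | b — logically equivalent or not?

No

E1: ~~b | d
    = b | d   (double negation)
E2: b & c | b
    = b   (absorption)
These differ: at b=0, c=0, d=1, E1 = 1 but E2 = 0.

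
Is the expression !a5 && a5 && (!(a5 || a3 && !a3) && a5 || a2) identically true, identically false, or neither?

identically false

!a5 && a5 && (!(a5 || a3 && !a3) && a5 || a2)
= !a5 && a5 && (!a5 && a5 || a2)   (complement / identity)
= !a5 && a5   (absorption)
= false   (complement)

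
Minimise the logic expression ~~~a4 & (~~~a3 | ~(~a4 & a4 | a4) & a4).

~~~a4 & (~~~a3 | ~(~a4 & a4 | a4) & a4)
= ~~~a4 & (~~~a3 | ~a4 & a4)   (complement / identity)
= ~a4 & (~~~a3 | ~a4 & a4)   (double negation)
= ~a4 & ~~~a3   (complement / identity)
= ~a4 & ~a3   (double negation)

~a4 & ~a3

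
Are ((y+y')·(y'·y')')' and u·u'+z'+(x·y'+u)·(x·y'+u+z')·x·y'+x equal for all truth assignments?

E1: ((y+y')·(y'·y')')'
    = ((y'·y')')'   — complement / identity
    = ((y')')'   — idempotence
    = y'   — double negation
E2: u·u'+z'+(x·y'+u)·(x·y'+u+z')·x·y'+x
    = u·u'+z'+(x·y'+u)·x·y'+x   — absorption
    = z'+(x·y'+u)·x·y'+x   — complement / identity
    = z'+x·y'+x   — absorption
    = z'+x   — absorption
These differ: at u=0, x=0, y=1, z=0, E1 = 0 but E2 = 1.

No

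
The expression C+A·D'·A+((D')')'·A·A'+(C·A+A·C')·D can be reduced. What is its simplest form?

C+A

C+A·D'·A+((D')')'·A·A'+(C·A+A·C')·D
= C+A·D'·A+D'·A·A'+(C·A+A·C')·D   — double negation
= C+D'·A+(C·A+A·C')·D   — distribution
= C+D'·A+A·D   — distribution
= C+A   — distribution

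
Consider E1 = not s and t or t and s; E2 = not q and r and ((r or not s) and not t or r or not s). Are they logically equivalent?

No

E1: not s and t or t and s
    = t
E2: not q and r and ((r or not s) and not t or r or not s)
    = not q and r and (r or not s)
    = not q and r
These differ: at q=1, r=1, s=0, t=1, E1 = 1 but E2 = 0.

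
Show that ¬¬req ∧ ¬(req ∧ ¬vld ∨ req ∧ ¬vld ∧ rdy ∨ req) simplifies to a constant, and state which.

¬¬req ∧ ¬(req ∧ ¬vld ∨ req ∧ ¬vld ∧ rdy ∨ req)
= ¬¬req ∧ ¬(req ∧ ¬vld ∨ req)   — absorption
= req ∧ ¬(req ∧ ¬vld ∨ req)   — double negation
= req ∧ ¬req   — absorption
= False   — complement

False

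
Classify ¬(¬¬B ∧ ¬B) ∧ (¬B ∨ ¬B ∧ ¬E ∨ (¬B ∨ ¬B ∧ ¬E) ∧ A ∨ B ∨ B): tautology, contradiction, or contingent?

tautology

¬(¬¬B ∧ ¬B) ∧ (¬B ∨ ¬B ∧ ¬E ∨ (¬B ∨ ¬B ∧ ¬E) ∧ A ∨ B ∨ B)
= ¬(¬¬B ∧ ¬B) ∧ (¬B ∨ ¬B ∧ ¬E ∨ B ∨ B)   [absorption]
= (¬B ∨ B) ∧ (¬B ∨ ¬B ∧ ¬E ∨ B ∨ B)   [De Morgan]
= (¬B ∨ B) ∧ (¬B ∨ B ∨ B)   [absorption]
= (¬B ∨ B) ∧ (¬B ∨ B)   [idempotence]
= ¬B ∨ B   [idempotence]
= True   [complement]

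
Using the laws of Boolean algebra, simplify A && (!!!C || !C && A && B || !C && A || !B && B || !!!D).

A && (!!!C || !C && A && B || !C && A || !B && B || !!!D)
= A && (!!!C || !C && A && B || !C && A || !!!D)   (complement / identity)
= A && (!!!C || !C && A || !!!D)   (absorption)
= A && (!C || !C && A || !!!D)   (double negation)
= A && (!C || !C && A || !D)   (double negation)
= A && (!C || !D)   (absorption)

A && (!C || !D)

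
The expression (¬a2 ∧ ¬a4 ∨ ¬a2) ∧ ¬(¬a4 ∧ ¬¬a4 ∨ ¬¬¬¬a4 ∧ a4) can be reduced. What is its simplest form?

(¬a2 ∧ ¬a4 ∨ ¬a2) ∧ ¬(¬a4 ∧ ¬¬a4 ∨ ¬¬¬¬a4 ∧ a4)
= (¬a2 ∧ ¬a4 ∨ ¬a2) ∧ ¬(¬a4 ∧ ¬¬a4 ∨ ¬¬a4 ∧ a4)   (double negation)
= (¬a2 ∧ ¬a4 ∨ ¬a2) ∧ ¬¬¬a4   (distribution)
= (¬a2 ∧ ¬a4 ∨ ¬a2) ∧ ¬a4   (double negation)
= ¬a2 ∧ ¬a4   (absorption)

¬a2 ∧ ¬a4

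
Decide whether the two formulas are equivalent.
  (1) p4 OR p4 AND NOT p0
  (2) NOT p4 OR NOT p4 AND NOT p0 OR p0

E1: p4 OR p4 AND NOT p0
    = p4   (absorption)
E2: NOT p4 OR NOT p4 AND NOT p0 OR p0
    = NOT p4 OR p0   (absorption)
These differ: at p0=0, p4=0, E1 = 0 but E2 = 1.

No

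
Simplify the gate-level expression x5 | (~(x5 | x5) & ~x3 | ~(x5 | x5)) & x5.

x5 | (~(x5 | x5) & ~x3 | ~(x5 | x5)) & x5
= x5 | ~(x5 | x5) & x5   [absorption]
= x5 | ~x5 & x5   [idempotence]
= x5   [complement / identity]

x5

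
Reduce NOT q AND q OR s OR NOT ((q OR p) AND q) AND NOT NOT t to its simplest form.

NOT q AND q OR s OR NOT ((q OR p) AND q) AND NOT NOT t
= s OR NOT ((q OR p) AND q) AND NOT NOT t   (complement / identity)
= s OR NOT q AND NOT NOT t   (absorption)
= s OR NOT q AND t   (double negation)

s OR NOT q AND t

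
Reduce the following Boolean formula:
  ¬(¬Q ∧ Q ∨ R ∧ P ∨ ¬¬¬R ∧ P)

¬P

¬(¬Q ∧ Q ∨ R ∧ P ∨ ¬¬¬R ∧ P)
= ¬(R ∧ P ∨ ¬¬¬R ∧ P)
= ¬(R ∧ P ∨ ¬R ∧ P)
= ¬P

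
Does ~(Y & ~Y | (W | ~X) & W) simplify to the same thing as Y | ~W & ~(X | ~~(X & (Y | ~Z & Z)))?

No

E1: ~(Y & ~Y | (W | ~X) & W)
    = ~((W | ~X) & W)   [complement / identity]
    = ~W   [absorption]
E2: Y | ~W & ~(X | ~~(X & (Y | ~Z & Z)))
    = Y | ~W & ~(X | ~~(X & Y))   [complement / identity]
    = Y | ~W & ~(X | X & Y)   [double negation]
    = Y | ~W & ~X   [absorption]
These differ: at W=1, X=0, Y=1, Z=0, E1 = 0 but E2 = 1.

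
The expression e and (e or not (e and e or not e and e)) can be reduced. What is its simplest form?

e and (e or not (e and e or not e and e))
= e and (e or not e)   (distribution)
= e   (complement / identity)

e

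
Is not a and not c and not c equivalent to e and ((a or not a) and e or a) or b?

E1: not a and not c and not c
    = not a and not c   (idempotence)
E2: e and ((a or not a) and e or a) or b
    = e and (e or a) or b   (complement / identity)
    = e or b   (absorption)
These differ: at a=1, b=1, c=0, e=1, E1 = 0 but E2 = 1.

No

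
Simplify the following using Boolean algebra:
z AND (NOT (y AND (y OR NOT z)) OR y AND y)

z AND (NOT (y AND (y OR NOT z)) OR y AND y)
= z AND (NOT y OR y AND y)   — absorption
= z AND (NOT y OR y)   — idempotence
= z   — complement / identity

z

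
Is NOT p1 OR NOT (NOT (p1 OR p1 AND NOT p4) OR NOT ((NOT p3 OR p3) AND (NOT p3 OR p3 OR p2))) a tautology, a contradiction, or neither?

tautology

NOT p1 OR NOT (NOT (p1 OR p1 AND NOT p4) OR NOT ((NOT p3 OR p3) AND (NOT p3 OR p3 OR p2)))
= NOT p1 OR (p1 OR p1 AND NOT p4) AND (NOT p3 OR p3) AND (NOT p3 OR p3 OR p2)   [De Morgan]
= NOT p1 OR (p1 OR p1 AND NOT p4) AND (NOT p3 OR p3)   [absorption]
= NOT p1 OR p1 OR p1 AND NOT p4   [complement / identity]
= NOT p1 OR p1   [absorption]
= TRUE   [complement]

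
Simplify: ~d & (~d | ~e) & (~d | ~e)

~d & (~d | ~e) & (~d | ~e)
= ~d & (~d | ~e)   (idempotence)
= ~d   (absorption)

~d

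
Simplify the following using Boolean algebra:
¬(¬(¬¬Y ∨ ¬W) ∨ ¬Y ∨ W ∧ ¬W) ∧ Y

¬(¬(¬¬Y ∨ ¬W) ∨ ¬Y ∨ W ∧ ¬W) ∧ Y
= ¬(¬(Y ∨ ¬W) ∨ ¬Y ∨ W ∧ ¬W) ∧ Y   [double negation]
= ¬(¬(Y ∨ ¬W) ∨ ¬Y) ∧ Y   [complement / identity]
= (Y ∨ ¬W) ∧ Y ∧ Y   [De Morgan]
= Y ∧ Y   [absorption]
= Y   [idempotence]

Y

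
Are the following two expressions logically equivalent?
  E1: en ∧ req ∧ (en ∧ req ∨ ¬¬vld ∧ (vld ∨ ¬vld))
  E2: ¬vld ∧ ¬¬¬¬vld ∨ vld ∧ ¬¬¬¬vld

No

E1: en ∧ req ∧ (en ∧ req ∨ ¬¬vld ∧ (vld ∨ ¬vld))
    = en ∧ req ∧ (en ∧ req ∨ ¬¬vld)   — complement / identity
    = en ∧ req ∧ (en ∧ req ∨ vld)   — double negation
    = en ∧ req   — absorption
E2: ¬vld ∧ ¬¬¬¬vld ∨ vld ∧ ¬¬¬¬vld
    = ¬¬¬¬vld   — distribution
    = ¬¬vld   — double negation
    = vld   — double negation
These differ: at en=0, req=0, vld=1, E1 = 0 but E2 = 1.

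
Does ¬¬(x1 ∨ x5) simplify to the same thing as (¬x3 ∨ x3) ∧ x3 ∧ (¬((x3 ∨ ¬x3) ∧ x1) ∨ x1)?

E1: ¬¬(x1 ∨ x5)
    = x1 ∨ x5
E2: (¬x3 ∨ x3) ∧ x3 ∧ (¬((x3 ∨ ¬x3) ∧ x1) ∨ x1)
    = (¬x3 ∨ x3) ∧ x3 ∧ (¬x1 ∨ x1)
    = (¬x3 ∨ x3) ∧ x3
    = x3
These differ: at x1=0, x3=0, x5=1, E1 = 1 but E2 = 0.

No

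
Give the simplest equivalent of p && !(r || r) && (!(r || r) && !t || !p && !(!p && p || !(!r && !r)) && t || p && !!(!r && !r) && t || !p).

p && !r

p && !(r || r) && (!(r || r) && !t || !p && !(!p && p || !(!r && !r)) && t || p && !!(!r && !r) && t || !p)
= p && !(r || r) && (!(r || r) && !t || !p && !!(!r && !r) && t || p && !!(!r && !r) && t || !p)   — complement / identity
= p && !(r || r) && (!(r || r) && !t || !!(!r && !r) && t || !p)   — distribution
= p && !(r || r) && (!(r || r) && !t || !(r || r) && t || !p)   — De Morgan
= p && !(r || r) && (!(r || r) || !p)   — distribution
= p && !(r || r)   — absorption
= p && !r   — idempotence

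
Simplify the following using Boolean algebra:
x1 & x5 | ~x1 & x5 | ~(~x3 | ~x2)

x5 | x3 & x2

x1 & x5 | ~x1 & x5 | ~(~x3 | ~x2)
= x5 | ~(~x3 | ~x2)   [distribution]
= x5 | x3 & x2   [De Morgan]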